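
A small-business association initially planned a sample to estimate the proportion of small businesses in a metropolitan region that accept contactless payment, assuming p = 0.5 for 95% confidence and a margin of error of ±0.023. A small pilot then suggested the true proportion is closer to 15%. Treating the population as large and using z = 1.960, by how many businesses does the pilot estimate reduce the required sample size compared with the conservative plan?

890

Conservative (p = 0.5): n = 1.960² × 0.25 / 0.023² ≈ 1815.50 → 1816.
Using p = 0.15: p(1−p) = 0.1275, so n = 1.960² × 0.1275 / 0.023² ≈ 925.91 → 926.
Reduction: 1816 − 926 = 890.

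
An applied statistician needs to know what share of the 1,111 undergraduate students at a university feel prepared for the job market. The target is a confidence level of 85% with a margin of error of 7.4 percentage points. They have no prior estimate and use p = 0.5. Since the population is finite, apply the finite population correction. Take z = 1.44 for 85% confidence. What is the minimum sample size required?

Unadjusted: n₀ = 1.44² × 0.50 × 0.50 / 0.074² ≈ 94.67, so n₀ = 95.
Finite population correction with N = 1,111: n = n₀ / (1 + (n₀−1)/N) = 95 / (1 + 94/1111) = 95 / 1.0846 ≈ 87.59.
Rounding up, n = 88.

88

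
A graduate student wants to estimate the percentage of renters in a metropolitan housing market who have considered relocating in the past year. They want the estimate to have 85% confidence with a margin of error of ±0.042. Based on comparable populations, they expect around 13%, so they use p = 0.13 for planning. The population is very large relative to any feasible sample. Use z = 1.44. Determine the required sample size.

133

With p = 0.13, p(1−p) = 0.1131.
n = z²·p(1−p)/E² = 1.44² × 0.1131 / 0.042² = 2.0736 × 0.1131 / 0.001764 ≈ 132.95.
Rounding up gives n = 133.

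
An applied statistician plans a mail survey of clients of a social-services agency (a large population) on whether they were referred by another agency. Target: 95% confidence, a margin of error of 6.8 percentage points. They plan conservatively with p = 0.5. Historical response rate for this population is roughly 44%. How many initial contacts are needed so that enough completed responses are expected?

473

For 95% confidence, z = 1.96.
Completed interviews needed: n₀ = 1.96² × 0.2500 / 0.068² ≈ 207.70 → 208.
At a 44% response rate, contacts needed = 208 / 0.44 ≈ 472.73 → 473.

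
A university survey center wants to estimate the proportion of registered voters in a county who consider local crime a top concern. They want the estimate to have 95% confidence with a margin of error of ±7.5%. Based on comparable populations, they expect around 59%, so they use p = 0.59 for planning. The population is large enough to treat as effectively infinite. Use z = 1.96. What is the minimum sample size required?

166

With p = 0.59, p(1−p) = 0.2419.
n = z²·p(1−p)/E² = 1.96² × 0.2419 / 0.075² = 3.8416 × 0.2419 / 0.005625 ≈ 165.21.
Rounding up gives n = 166.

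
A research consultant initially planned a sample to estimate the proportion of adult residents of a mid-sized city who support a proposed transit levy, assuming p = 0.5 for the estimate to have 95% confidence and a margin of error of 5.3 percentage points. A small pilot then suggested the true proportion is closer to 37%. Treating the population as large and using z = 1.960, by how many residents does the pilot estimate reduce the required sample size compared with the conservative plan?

23

Conservative (p = 0.5): n = 1.960² × 0.25 / 0.053² ≈ 341.90 → 342.
Using p = 0.37: p(1−p) = 0.2331, so n = 1.960² × 0.2331 / 0.053² ≈ 318.79 → 319.
Reduction: 342 − 319 = 23.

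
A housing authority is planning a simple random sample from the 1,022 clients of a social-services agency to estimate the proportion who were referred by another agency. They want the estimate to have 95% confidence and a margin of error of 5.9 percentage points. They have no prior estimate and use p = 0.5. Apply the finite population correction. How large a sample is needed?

218

For 95% confidence, z = 1.960.
Unadjusted: n₀ = 1.960² × 0.50 × 0.50 / 0.059² ≈ 275.90, so n₀ = 276.
Finite population correction with N = 1,022: n = n₀ / (1 + (n₀−1)/N) = 276 / (1 + 275/1022) = 276 / 1.2691 ≈ 217.48.
Rounding up, n = 218.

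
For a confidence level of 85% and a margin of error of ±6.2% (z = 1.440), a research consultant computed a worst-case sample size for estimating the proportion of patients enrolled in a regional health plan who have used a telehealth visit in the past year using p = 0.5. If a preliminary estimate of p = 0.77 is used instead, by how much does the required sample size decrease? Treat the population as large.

Conservative (p = 0.5): n = 1.440² × 0.25 / 0.062² ≈ 134.86 → 135.
Using p = 0.77: p(1−p) = 0.1771, so n = 1.440² × 0.1771 / 0.062² ≈ 95.53 → 96.
Reduction: 135 − 96 = 39.

39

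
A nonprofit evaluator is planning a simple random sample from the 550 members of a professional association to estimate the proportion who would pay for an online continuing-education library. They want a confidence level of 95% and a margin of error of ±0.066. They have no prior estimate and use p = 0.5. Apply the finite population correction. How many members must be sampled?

For 95% confidence, z = 1.960.
Unadjusted: n₀ = 1.960² × 0.50 × 0.50 / 0.066² ≈ 220.48, so n₀ = 221.
Finite population correction with N = 550: n = n₀ / (1 + (n₀−1)/N) = 221 / (1 + 220/550) = 221 / 1.4000 ≈ 157.86.
Rounding up, n = 158.

158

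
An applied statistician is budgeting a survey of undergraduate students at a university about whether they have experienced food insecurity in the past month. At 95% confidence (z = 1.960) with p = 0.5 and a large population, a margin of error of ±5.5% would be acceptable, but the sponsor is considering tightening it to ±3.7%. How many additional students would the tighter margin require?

At ±5.5%: n = 1.960² × 0.2500 / 0.055² ≈ 317.49 → 318.
At ±3.7%: n = 1.960² × 0.2500 / 0.037² ≈ 701.53 → 702.
Additional respondents: 702 − 318 = 384.

384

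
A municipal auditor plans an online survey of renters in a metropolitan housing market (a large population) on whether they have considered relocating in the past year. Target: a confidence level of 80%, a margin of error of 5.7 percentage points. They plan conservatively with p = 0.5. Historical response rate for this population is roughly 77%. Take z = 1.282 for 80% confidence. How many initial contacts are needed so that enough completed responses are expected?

Completed interviews needed: n₀ = 1.282² × 0.2500 / 0.057² ≈ 126.46 → 127.
At a 77% response rate, contacts needed = 127 / 0.77 ≈ 164.94 → 165.

165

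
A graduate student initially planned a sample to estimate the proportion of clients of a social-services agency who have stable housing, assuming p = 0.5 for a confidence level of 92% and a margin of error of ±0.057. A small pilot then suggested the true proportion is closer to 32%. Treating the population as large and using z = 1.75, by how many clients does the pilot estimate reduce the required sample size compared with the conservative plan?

30

Conservative (p = 0.5): n = 1.75² × 0.25 / 0.057² ≈ 235.65 → 236.
Using p = 0.32: p(1−p) = 0.2176, so n = 1.75² × 0.2176 / 0.057² ≈ 205.11 → 206.
Reduction: 236 − 206 = 30.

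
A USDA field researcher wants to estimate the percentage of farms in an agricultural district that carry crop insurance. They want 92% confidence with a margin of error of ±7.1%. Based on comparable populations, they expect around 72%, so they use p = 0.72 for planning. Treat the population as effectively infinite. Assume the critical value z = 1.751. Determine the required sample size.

With p = 0.72, p(1−p) = 0.2016.
n = z²·p(1−p)/E² = 1.751² × 0.2016 / 0.071² = 3.0660 × 0.2016 / 0.005041 ≈ 122.62.
Rounding up gives n = 123.

123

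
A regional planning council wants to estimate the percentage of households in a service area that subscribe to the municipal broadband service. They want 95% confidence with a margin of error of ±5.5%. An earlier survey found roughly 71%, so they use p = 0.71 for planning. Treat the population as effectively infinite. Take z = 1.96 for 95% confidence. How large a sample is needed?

With p = 0.71, p(1−p) = 0.2059.
n = z²·p(1−p)/E² = 1.96² × 0.2059 / 0.055² = 3.8416 × 0.2059 / 0.003025 ≈ 261.48.
Rounding up gives n = 262.

262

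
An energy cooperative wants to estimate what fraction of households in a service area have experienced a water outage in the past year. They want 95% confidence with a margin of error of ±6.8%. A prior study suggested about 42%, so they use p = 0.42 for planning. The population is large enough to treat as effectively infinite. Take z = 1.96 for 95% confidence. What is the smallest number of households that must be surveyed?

203

With p = 0.42, p(1−p) = 0.2436.
n = z²·p(1−p)/E² = 1.96² × 0.2436 / 0.068² = 3.8416 × 0.2436 / 0.004624 ≈ 202.38.
Rounding up gives n = 203.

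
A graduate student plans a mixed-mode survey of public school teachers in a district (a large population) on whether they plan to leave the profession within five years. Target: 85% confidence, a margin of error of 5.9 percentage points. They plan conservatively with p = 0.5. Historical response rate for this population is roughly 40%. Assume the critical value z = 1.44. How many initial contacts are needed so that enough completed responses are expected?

373

Completed interviews needed: n₀ = 1.44² × 0.2500 / 0.059² ≈ 148.92 → 149.
At a 40% response rate, contacts needed = 149 / 0.40 ≈ 372.50 → 373.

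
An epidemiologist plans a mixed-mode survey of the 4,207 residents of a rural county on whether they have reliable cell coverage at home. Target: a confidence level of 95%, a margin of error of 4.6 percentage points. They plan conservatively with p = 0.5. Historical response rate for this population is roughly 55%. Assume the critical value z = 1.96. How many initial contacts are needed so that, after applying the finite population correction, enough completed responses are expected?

746

Completed interviews needed (unadjusted): n₀ = 1.96² × 0.2500 / 0.046² ≈ 453.88 → 454.
FPC for N = 4,207: n = 454 / (1 + 453/4207) = 454 / 1.1077 ≈ 409.87 → 410.
At a 55% response rate, contacts needed = 410 / 0.55 ≈ 745.45 → 746.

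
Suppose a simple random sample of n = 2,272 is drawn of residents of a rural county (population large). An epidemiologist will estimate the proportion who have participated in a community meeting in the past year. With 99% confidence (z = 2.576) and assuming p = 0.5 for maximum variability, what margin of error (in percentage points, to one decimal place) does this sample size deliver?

2.7

SE(p̂) = √[p(1−p)/n] = √[0.2500/2272] = 0.01049.
E = z × SE = 2.576 × 0.01049 = 0.02702, or 2.7 percentage points.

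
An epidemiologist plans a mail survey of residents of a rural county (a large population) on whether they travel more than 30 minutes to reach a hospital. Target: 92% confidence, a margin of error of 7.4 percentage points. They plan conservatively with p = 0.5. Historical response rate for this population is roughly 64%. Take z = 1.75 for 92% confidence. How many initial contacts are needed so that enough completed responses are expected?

Completed interviews needed: n₀ = 1.75² × 0.2500 / 0.074² ≈ 139.81 → 140.
At a 64% response rate, contacts needed = 140 / 0.64 ≈ 218.75 → 219.

219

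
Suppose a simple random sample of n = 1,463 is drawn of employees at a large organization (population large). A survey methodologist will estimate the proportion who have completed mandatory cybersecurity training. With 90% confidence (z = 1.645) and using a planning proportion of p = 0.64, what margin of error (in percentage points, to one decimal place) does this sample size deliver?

SE(p̂) = √[p(1−p)/n] = √[0.2304/1463] = 0.01255.
E = z × SE = 1.645 × 0.01255 = 0.02064, or 2.1 percentage points.

2.1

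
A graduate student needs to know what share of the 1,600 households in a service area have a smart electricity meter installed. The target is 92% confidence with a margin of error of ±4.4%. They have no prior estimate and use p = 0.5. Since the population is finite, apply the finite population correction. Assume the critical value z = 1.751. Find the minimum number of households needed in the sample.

318

Unadjusted: n₀ = 1.751² × 0.50 × 0.50 / 0.044² ≈ 395.92, so n₀ = 396.
Finite population correction with N = 1,600: n = n₀ / (1 + (n₀−1)/N) = 396 / (1 + 395/1600) = 396 / 1.2469 ≈ 317.59.
Rounding up, n = 318.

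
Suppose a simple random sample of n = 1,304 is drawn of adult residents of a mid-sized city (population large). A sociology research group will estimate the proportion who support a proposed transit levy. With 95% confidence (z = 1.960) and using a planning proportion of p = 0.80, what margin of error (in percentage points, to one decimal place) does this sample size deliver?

SE(p̂) = √[p(1−p)/n] = √[0.1600/1304] = 0.01108.
E = z × SE = 1.960 × 0.01108 = 0.02171, or 2.2 percentage points.

2.2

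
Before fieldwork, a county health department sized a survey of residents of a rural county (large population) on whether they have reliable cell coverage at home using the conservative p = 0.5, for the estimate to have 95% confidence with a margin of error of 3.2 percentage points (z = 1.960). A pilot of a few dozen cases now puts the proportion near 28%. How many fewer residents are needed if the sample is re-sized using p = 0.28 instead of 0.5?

Conservative (p = 0.5): n = 1.960² × 0.25 / 0.032² ≈ 937.89 → 938.
Using p = 0.28: p(1−p) = 0.2016, so n = 1.960² × 0.2016 / 0.032² ≈ 756.31 → 757.
Reduction: 938 − 757 = 181.

181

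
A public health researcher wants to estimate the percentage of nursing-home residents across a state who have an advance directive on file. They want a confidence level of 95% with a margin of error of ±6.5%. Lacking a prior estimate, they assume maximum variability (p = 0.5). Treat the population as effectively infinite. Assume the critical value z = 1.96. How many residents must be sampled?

With p = 0.5, p(1−p) = 0.25.
n = z²·p(1−p)/E² = 1.96² × 0.2500 / 0.065² = 3.8416 × 0.2500 / 0.004225 ≈ 227.31.
Rounding up gives n = 228.

228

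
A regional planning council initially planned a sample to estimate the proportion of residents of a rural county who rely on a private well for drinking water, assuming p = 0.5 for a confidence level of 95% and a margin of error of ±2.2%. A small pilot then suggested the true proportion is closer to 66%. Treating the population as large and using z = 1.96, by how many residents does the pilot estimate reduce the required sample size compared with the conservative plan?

Conservative (p = 0.5): n = 1.96² × 0.25 / 0.022² ≈ 1984.30 → 1985.
Using p = 0.66: p(1−p) = 0.2244, so n = 1.96² × 0.2244 / 0.022² ≈ 1781.11 → 1782.
Reduction: 1985 − 1782 = 203.

203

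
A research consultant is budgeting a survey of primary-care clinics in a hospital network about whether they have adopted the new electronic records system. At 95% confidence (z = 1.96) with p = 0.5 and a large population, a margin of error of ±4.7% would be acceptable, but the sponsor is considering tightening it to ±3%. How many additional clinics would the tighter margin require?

At ±4.7%: n = 1.96² × 0.2500 / 0.047² ≈ 434.77 → 435.
At ±3%: n = 1.96² × 0.2500 / 0.030² ≈ 1067.11 → 1068.
Additional respondents: 1068 − 435 = 633.

633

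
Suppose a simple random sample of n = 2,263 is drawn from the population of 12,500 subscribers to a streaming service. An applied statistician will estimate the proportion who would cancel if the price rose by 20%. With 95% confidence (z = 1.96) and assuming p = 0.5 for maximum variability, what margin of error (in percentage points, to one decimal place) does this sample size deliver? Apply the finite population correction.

Finite-population factor: (N−n)/(N−1) = (12500−2263)/(12500−1) = 0.8190.
SE(p̂) = √[p(1−p)/n · (N−n)/(N−1)] = √[0.2500/2263 × 0.8190] = 0.00951.
E = z × SE = 1.96 × 0.00951 = 0.01864 ≈ 1.9 percentage points.

1.9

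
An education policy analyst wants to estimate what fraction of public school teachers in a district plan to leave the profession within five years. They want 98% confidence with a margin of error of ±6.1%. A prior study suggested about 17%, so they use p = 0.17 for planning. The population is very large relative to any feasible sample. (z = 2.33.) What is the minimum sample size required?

206

With p = 0.17, p(1−p) = 0.1411.
n = z²·p(1−p)/E² = 2.33² × 0.1411 / 0.061² = 5.4289 × 0.1411 / 0.003721 ≈ 205.86.
Rounding up gives n = 206.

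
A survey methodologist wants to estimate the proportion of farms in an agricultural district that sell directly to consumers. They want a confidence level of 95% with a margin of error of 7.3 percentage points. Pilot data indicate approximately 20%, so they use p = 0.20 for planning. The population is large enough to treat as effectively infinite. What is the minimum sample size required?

116

For 95% confidence, z = 1.960.
With p = 0.20, p(1−p) = 0.1600.
n = z²·p(1−p)/E² = 1.960² × 0.1600 / 0.073² = 3.8416 × 0.1600 / 0.005329 ≈ 115.34.
Rounding up gives n = 116.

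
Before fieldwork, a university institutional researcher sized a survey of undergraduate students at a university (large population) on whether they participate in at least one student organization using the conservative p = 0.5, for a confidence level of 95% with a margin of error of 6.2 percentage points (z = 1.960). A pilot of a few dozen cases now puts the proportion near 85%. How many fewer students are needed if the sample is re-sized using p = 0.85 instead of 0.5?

122

Conservative (p = 0.5): n = 1.960² × 0.25 / 0.062² ≈ 249.84 → 250.
Using p = 0.85: p(1−p) = 0.1275, so n = 1.960² × 0.1275 / 0.062² ≈ 127.42 → 128.
Reduction: 250 − 128 = 122.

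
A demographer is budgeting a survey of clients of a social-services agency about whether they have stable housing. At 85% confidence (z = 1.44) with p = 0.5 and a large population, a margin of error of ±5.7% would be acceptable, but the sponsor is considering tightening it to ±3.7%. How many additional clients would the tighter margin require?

219

At ±5.7%: n = 1.44² × 0.2500 / 0.057² ≈ 159.56 → 160.
At ±3.7%: n = 1.44² × 0.2500 / 0.037² ≈ 378.67 → 379.
Additional respondents: 379 − 160 = 219.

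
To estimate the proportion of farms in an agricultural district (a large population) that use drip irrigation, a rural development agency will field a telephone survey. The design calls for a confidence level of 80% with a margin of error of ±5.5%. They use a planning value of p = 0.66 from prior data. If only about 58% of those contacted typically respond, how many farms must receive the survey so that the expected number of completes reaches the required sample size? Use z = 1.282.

Completed interviews needed: n₀ = 1.282² × 0.2244 / 0.055² ≈ 121.92 → 122.
At a 58% response rate, contacts needed = 122 / 0.58 ≈ 210.34 → 211.

211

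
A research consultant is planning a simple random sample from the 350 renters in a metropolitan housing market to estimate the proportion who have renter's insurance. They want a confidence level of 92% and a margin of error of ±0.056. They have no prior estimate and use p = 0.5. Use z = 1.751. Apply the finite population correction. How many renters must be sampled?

145

Unadjusted: n₀ = 1.751² × 0.50 × 0.50 / 0.056² ≈ 244.42, so n₀ = 245.
Finite population correction with N = 350: n = n₀ / (1 + (n₀−1)/N) = 245 / (1 + 244/350) = 245 / 1.6971 ≈ 144.36.
Rounding up, n = 145.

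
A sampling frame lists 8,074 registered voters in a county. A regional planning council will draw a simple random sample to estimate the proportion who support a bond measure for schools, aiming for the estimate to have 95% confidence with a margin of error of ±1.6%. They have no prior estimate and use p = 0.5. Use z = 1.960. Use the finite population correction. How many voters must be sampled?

2562

Unadjusted: n₀ = 1.960² × 0.50 × 0.50 / 0.016² ≈ 3751.56, so n₀ = 3752.
Finite population correction with N = 8,074: n = n₀ / (1 + (n₀−1)/N) = 3752 / (1 + 3751/8074) = 3752 / 1.4646 ≈ 2561.83.
Rounding up, n = 2562.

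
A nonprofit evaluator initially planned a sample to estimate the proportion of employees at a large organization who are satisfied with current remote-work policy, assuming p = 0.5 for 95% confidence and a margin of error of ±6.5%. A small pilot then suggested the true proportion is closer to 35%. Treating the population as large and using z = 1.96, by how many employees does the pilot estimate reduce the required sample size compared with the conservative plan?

Conservative (p = 0.5): n = 1.96² × 0.25 / 0.065² ≈ 227.31 → 228.
Using p = 0.35: p(1−p) = 0.2275, so n = 1.96² × 0.2275 / 0.065² ≈ 206.86 → 207.
Reduction: 228 − 207 = 21.

21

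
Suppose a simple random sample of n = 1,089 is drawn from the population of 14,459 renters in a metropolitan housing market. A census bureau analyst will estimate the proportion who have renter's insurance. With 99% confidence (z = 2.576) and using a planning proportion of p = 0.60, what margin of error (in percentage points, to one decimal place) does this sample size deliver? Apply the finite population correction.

3.7

Finite-population factor: (N−n)/(N−1) = (14459−1089)/(14459−1) = 0.9247.
SE(p̂) = √[p(1−p)/n · (N−n)/(N−1)] = √[0.2400/1089 × 0.9247] = 0.01428.
E = z × SE = 2.576 × 0.01428 = 0.03677 ≈ 3.7 percentage points.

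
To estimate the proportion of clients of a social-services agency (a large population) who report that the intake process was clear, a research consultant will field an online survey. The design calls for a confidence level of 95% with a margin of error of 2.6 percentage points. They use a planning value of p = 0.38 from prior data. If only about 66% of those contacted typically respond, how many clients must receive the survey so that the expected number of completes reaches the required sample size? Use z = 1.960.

2029

Completed interviews needed: n₀ = 1.960² × 0.2356 / 0.026² ≈ 1338.88 → 1339.
At a 66% response rate, contacts needed = 1339 / 0.66 ≈ 2028.79 → 2029.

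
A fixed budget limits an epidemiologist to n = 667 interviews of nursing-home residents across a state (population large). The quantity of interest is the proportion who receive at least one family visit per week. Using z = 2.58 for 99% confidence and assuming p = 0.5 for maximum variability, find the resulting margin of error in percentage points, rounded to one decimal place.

SE(p̂) = √[p(1−p)/n] = √[0.2500/667] = 0.01936.
E = z × SE = 2.58 × 0.01936 = 0.04995, or 5.0 percentage points.

5.0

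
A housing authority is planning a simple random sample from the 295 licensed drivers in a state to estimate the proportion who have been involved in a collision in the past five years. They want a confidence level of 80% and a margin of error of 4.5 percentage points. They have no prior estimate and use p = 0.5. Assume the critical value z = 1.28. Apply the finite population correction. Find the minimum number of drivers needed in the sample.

Unadjusted: n₀ = 1.28² × 0.50 × 0.50 / 0.045² ≈ 202.27, so n₀ = 203.
Finite population correction with N = 295: n = n₀ / (1 + (n₀−1)/N) = 203 / (1 + 202/295) = 203 / 1.6847 ≈ 120.49.
Rounding up, n = 121.

121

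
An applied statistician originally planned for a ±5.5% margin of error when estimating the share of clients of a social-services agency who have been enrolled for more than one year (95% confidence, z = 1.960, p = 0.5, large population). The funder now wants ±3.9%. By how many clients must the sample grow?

At ±5.5%: n = 1.960² × 0.2500 / 0.055² ≈ 317.49 → 318.
At ±3.9%: n = 1.960² × 0.2500 / 0.039² ≈ 631.43 → 632.
Additional respondents: 632 − 318 = 314.

314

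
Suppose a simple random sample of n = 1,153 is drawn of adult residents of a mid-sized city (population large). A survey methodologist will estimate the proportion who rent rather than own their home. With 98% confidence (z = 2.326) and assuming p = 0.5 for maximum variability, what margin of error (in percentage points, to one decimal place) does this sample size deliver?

SE(p̂) = √[p(1−p)/n] = √[0.2500/1153] = 0.01473.
E = z × SE = 2.326 × 0.01473 = 0.03425, or 3.4 percentage points.

3.4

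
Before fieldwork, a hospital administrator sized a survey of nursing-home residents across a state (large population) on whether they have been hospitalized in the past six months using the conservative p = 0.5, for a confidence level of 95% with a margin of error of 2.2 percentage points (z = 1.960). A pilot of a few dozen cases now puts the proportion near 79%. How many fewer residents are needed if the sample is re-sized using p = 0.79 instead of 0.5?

668

Conservative (p = 0.5): n = 1.960² × 0.25 / 0.022² ≈ 1984.30 → 1985.
Using p = 0.79: p(1−p) = 0.1659, so n = 1.960² × 0.1659 / 0.022² ≈ 1316.78 → 1317.
Reduction: 1985 − 1317 = 668.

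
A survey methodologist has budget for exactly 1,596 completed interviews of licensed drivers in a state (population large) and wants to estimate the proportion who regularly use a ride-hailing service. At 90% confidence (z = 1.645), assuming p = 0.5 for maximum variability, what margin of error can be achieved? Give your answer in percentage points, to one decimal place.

2.1

SE(p̂) = √[p(1−p)/n] = √[0.2500/1596] = 0.01252.
E = z × SE = 1.645 × 0.01252 = 0.02059, or 2.1 percentage points.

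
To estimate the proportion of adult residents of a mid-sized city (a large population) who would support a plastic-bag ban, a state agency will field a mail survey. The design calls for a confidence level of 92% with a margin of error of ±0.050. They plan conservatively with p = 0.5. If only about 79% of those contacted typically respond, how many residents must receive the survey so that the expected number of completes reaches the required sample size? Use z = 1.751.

Completed interviews needed: n₀ = 1.751² × 0.2500 / 0.050² ≈ 306.60 → 307.
At a 79% response rate, contacts needed = 307 / 0.79 ≈ 388.61 → 389.

389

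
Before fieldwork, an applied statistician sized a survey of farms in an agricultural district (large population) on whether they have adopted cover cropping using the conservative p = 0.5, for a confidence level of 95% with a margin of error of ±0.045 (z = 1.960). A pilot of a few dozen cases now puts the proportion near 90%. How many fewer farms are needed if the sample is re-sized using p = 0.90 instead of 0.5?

Conservative (p = 0.5): n = 1.960² × 0.25 / 0.045² ≈ 474.27 → 475.
Using p = 0.90: p(1−p) = 0.0900, so n = 1.960² × 0.0900 / 0.045² ≈ 170.74 → 171.
Reduction: 475 − 171 = 304.

304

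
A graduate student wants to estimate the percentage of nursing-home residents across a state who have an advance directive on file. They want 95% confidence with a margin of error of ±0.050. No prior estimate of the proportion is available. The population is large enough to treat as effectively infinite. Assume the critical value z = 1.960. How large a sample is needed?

With no prior estimate, use p = 0.5, giving p(1−p) = 0.25.
n = z²·p(1−p)/E² = 1.960² × 0.2500 / 0.050² = 3.8416 × 0.2500 / 0.002500 ≈ 384.16.
Rounding up gives n = 385.

385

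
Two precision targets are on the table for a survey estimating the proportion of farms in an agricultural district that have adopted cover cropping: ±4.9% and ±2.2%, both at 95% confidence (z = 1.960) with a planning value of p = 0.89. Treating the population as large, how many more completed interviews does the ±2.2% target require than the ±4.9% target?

At ±4.9%: n = 1.960² × 0.0979 / 0.049² ≈ 156.64 → 157.
At ±2.2%: n = 1.960² × 0.0979 / 0.022² ≈ 777.05 → 778.
Additional respondents: 778 − 157 = 621.

621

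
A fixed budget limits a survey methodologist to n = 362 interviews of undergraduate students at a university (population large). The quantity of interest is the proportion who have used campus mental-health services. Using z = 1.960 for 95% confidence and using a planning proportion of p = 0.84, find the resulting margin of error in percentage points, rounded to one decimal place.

3.8

SE(p̂) = √[p(1−p)/n] = √[0.1344/362] = 0.01927.
E = z × SE = 1.960 × 0.01927 = 0.03777, or 3.8 percentage points.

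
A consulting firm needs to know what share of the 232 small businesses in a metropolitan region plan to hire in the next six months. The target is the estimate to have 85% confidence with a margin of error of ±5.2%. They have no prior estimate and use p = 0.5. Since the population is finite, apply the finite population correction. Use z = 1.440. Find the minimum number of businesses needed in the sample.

Unadjusted: n₀ = 1.440² × 0.50 × 0.50 / 0.052² ≈ 191.72, so n₀ = 192.
Finite population correction with N = 232: n = n₀ / (1 + (n₀−1)/N) = 192 / (1 + 191/232) = 192 / 1.8233 ≈ 105.30.
Rounding up, n = 106.

106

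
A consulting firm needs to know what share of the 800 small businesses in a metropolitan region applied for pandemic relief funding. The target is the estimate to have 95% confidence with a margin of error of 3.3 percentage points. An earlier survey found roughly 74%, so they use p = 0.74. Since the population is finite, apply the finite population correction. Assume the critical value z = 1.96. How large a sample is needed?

368

Unadjusted: n₀ = 1.96² × 0.74 × 0.26 / 0.033² ≈ 678.72, so n₀ = 679.
Finite population correction with N = 800: n = n₀ / (1 + (n₀−1)/N) = 679 / (1 + 678/800) = 679 / 1.8475 ≈ 367.52.
Rounding up, n = 368.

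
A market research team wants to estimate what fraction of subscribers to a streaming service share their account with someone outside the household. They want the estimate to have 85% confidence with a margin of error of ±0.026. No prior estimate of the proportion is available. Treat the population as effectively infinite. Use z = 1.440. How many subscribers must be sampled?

767

With no prior estimate, use p = 0.5, giving p(1−p) = 0.25.
n = z²·p(1−p)/E² = 1.440² × 0.2500 / 0.026² = 2.0736 × 0.2500 / 0.000676 ≈ 766.86.
Rounding up gives n = 767.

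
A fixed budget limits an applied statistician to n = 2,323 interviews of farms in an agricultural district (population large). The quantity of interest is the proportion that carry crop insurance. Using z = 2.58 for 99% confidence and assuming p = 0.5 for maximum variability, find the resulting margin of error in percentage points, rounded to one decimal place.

SE(p̂) = √[p(1−p)/n] = √[0.2500/2323] = 0.01037.
E = z × SE = 2.58 × 0.01037 = 0.02676, or 2.7 percentage points.

2.7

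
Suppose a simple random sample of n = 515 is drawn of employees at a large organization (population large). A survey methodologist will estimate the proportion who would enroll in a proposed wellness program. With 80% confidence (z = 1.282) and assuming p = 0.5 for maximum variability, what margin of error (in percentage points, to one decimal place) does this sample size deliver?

2.8

SE(p̂) = √[p(1−p)/n] = √[0.2500/515] = 0.02203.
E = z × SE = 1.282 × 0.02203 = 0.02825, or 2.8 percentage points.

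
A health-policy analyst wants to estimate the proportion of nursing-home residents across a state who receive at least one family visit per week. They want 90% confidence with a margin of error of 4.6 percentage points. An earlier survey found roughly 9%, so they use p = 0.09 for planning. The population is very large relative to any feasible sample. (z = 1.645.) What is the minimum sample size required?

105

With p = 0.09, p(1−p) = 0.0819.
n = z²·p(1−p)/E² = 1.645² × 0.0819 / 0.046² = 2.7060 × 0.0819 / 0.002116 ≈ 104.74.
Rounding up gives n = 105.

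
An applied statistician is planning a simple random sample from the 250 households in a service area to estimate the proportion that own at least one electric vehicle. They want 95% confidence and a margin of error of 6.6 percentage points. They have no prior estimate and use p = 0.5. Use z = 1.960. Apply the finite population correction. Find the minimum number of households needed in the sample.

Unadjusted: n₀ = 1.960² × 0.50 × 0.50 / 0.066² ≈ 220.48, so n₀ = 221.
Finite population correction with N = 250: n = n₀ / (1 + (n₀−1)/N) = 221 / (1 + 220/250) = 221 / 1.8800 ≈ 117.55.
Rounding up, n = 118.

118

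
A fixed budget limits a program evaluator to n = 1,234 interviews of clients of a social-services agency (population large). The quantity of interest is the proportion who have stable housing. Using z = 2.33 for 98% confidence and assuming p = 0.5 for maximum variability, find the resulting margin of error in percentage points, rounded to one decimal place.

SE(p̂) = √[p(1−p)/n] = √[0.2500/1234] = 0.01423.
E = z × SE = 2.33 × 0.01423 = 0.03316, or 3.3 percentage points.

3.3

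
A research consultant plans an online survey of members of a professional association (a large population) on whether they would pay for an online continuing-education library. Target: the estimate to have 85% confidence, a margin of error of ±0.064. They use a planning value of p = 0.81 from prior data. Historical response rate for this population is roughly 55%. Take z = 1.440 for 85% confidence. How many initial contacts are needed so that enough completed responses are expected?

Completed interviews needed: n₀ = 1.440² × 0.1539 / 0.064² ≈ 77.91 → 78.
At a 55% response rate, contacts needed = 78 / 0.55 ≈ 141.82 → 142.

142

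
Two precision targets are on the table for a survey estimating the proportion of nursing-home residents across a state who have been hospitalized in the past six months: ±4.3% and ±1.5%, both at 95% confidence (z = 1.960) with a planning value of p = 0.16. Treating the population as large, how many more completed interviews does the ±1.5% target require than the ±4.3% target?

At ±4.3%: n = 1.960² × 0.1344 / 0.043² ≈ 279.24 → 280.
At ±1.5%: n = 1.960² × 0.1344 / 0.015² ≈ 2294.72 → 2295.
Additional respondents: 2295 − 280 = 2015.

2015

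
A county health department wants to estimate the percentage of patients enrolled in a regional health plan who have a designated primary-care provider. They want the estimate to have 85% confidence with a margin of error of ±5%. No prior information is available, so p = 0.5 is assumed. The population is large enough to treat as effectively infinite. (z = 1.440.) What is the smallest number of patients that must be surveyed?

With p = 0.5, p(1−p) = 0.25.
n = z²·p(1−p)/E² = 1.440² × 0.2500 / 0.050² = 2.0736 × 0.2500 / 0.002500 ≈ 207.36.
Rounding up gives n = 208.

208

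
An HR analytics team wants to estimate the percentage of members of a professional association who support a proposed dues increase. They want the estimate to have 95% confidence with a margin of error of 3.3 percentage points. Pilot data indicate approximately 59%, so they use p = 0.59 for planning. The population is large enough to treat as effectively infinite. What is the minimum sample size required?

For 95% confidence, z = 1.96.
With p = 0.59, p(1−p) = 0.2419.
n = z²·p(1−p)/E² = 1.96² × 0.2419 / 0.033² = 3.8416 × 0.2419 / 0.001089 ≈ 853.34.
Rounding up gives n = 854.

854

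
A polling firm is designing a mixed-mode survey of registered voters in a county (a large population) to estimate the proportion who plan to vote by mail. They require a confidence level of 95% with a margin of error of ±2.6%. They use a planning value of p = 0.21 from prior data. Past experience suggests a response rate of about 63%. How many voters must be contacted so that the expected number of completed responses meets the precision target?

1497

For 95% confidence, z = 1.960.
Completed interviews needed: n₀ = 1.960² × 0.1659 / 0.026² ≈ 942.78 → 943.
At a 63% response rate, contacts needed = 943 / 0.63 ≈ 1496.83 → 1497.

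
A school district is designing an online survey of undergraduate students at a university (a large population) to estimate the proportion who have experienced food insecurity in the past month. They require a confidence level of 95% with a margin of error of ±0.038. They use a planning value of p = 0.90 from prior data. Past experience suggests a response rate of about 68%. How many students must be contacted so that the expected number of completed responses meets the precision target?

For 95% confidence, z = 1.960.
Completed interviews needed: n₀ = 1.960² × 0.0900 / 0.038² ≈ 239.43 → 240.
At a 68% response rate, contacts needed = 240 / 0.68 ≈ 352.94 → 353.

353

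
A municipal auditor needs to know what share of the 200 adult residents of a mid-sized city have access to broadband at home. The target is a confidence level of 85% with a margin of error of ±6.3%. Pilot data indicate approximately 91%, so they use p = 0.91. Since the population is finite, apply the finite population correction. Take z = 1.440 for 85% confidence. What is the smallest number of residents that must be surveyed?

Unadjusted: n₀ = 1.440² × 0.91 × 0.09 / 0.063² ≈ 42.79, so n₀ = 43.
Finite population correction with N = 200: n = n₀ / (1 + (n₀−1)/N) = 43 / (1 + 42/200) = 43 / 1.2100 ≈ 35.54.
Rounding up, n = 36.

36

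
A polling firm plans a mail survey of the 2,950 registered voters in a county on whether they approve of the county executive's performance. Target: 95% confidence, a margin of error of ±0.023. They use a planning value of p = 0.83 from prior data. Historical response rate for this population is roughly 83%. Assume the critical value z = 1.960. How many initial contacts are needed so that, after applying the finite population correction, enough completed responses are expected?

Completed interviews needed (unadjusted): n₀ = 1.960² × 0.1411 / 0.023² ≈ 1024.67 → 1025.
FPC for N = 2,950: n = 1025 / (1 + 1024/2950) = 1025 / 1.3471 ≈ 760.88 → 761.
At an 83% response rate, contacts needed = 761 / 0.83 ≈ 916.87 → 917.

917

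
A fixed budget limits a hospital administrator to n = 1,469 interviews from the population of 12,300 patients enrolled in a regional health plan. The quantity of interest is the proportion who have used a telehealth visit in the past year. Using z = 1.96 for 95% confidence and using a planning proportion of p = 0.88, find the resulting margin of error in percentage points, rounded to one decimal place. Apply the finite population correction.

Finite-population factor: (N−n)/(N−1) = (12300−1469)/(12300−1) = 0.8806.
SE(p̂) = √[p(1−p)/n · (N−n)/(N−1)] = √[0.1056/1469 × 0.8806] = 0.00796.
E = z × SE = 1.96 × 0.00796 = 0.01559 ≈ 1.6 percentage points.

1.6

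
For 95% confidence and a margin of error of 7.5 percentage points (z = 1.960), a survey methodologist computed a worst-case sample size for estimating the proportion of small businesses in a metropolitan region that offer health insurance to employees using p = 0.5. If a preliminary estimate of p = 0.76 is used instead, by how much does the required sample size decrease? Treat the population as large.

46

Conservative (p = 0.5): n = 1.960² × 0.25 / 0.075² ≈ 170.74 → 171.
Using p = 0.76: p(1−p) = 0.1824, so n = 1.960² × 0.1824 / 0.075² ≈ 124.57 → 125.
Reduction: 171 − 125 = 46.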